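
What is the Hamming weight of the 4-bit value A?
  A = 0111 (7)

0111
1-bits at positions (from bit 0 = LSB): 0, 1, 2
Count = 3

Answer: 3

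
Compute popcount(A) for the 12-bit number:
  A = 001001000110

001001000110
1-bits at positions (from bit 0 = LSB): 1, 2, 6, 9
Count = 4

Answer: 4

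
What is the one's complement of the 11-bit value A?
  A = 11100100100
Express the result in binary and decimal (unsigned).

Flip each bit (0->1, 1->0):
  11100100100
  00011011011

Answer: 00011011011 (219)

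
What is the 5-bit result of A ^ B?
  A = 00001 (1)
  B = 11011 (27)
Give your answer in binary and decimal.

Apply ^ to each column (1 where bits differ):
  00001
^ 11011
-------
  11010

Answer: 11010 (26)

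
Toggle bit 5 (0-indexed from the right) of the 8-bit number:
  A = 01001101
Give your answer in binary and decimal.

Mask = 1 << 5 = 00100000
Bit 5 of A is 0; XOR with the mask flips it to 1.
  01001101
^ 00100000
----------
  01101101

Answer: 01101101 (109)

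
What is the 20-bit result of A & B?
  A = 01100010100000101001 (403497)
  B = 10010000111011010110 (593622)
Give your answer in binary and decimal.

Apply & to each column (1 only where both bits are 1):
  01100010100000101001
& 10010000111011010110
----------------------
  00000000100000000000

Answer: 00000000100000000000 (2048)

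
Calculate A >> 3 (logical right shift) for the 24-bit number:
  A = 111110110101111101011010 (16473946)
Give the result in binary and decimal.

Logical shift right by 3: drop the bottom 3 bit(s), prepend 3 zero(s) on the left.
  111110110101111101011010  ->  keep [111110110101111101011], discard [010], prepend 000
= 000111110110101111101011

Answer: 000111110110101111101011 (2059243)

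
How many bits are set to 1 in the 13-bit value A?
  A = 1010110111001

1010110111001
1-bits at positions (from bit 0 = LSB): 0, 3, 4, 5, 7, 8, 10, 12
Count = 8

Answer: 8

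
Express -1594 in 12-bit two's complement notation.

1. Binary of +1594:  011000111010
2. Invert bits:     100111000101
3. Add 1:           100111000110

Answer: 100111000110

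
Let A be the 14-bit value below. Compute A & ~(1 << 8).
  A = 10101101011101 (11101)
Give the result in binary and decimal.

Mask = ~(1 << 8) = 11111011111111
Bit 8 of A is 1, so AND-ing with the mask clears it to 0.
  10101101011101
& 11111011111111
----------------
  10101001011101

Answer: 10101001011101 (10845)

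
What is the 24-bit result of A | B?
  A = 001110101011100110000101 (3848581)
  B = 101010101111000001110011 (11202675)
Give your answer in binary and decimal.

Apply | to each column (1 where either bit is 1):
  001110101011100110000101
| 101010101111000001110011
--------------------------
  101110101111100111110111

Answer: 101110101111100111110111 (12253687)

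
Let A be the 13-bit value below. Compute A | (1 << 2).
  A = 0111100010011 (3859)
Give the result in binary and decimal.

Mask = 1 << 2 = 0000000000100
Bit 2 of A is 0, so OR-ing with the mask flips it to 1.
  0111100010011
| 0000000000100
---------------
  0111100010111

Answer: 0111100010111 (3863)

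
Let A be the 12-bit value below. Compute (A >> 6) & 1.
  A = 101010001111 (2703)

Bit 6 is the 7th from the right.
  101010001111
       ^
That bit is 0.

Answer: 0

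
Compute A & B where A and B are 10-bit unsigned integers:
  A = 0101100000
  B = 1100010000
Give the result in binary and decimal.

Apply & to each column (1 only where both bits are 1):
  0101100000
& 1100010000
------------
  0100000000

Answer: 0100000000 (256)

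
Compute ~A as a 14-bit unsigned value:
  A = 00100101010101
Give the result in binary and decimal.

Flip each bit (0->1, 1->0):
  00100101010101
  11011010101010

Answer: 11011010101010 (13994)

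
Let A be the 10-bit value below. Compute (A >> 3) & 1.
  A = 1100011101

Bit 3 is the 4th from the right.
  1100011101
        ^
That bit is 1.

Answer: 1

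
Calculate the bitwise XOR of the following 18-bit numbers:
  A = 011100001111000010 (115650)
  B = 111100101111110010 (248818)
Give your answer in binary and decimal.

Apply ^ to each column (1 where bits differ):
  011100001111000010
^ 111100101111110010
--------------------
  100000100000110000

Answer: 100000100000110000 (133168)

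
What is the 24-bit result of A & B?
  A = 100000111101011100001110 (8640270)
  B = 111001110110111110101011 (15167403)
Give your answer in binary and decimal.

Apply & to each column (1 only where both bits are 1):
  100000111101011100001110
& 111001110110111110101011
--------------------------
  100000110100011100001010

Answer: 100000110100011100001010 (8603402)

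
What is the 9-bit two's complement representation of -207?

1. Binary of +207:  011001111
2. Invert bits:     100110000
3. Add 1:           100110001

Answer: 100110001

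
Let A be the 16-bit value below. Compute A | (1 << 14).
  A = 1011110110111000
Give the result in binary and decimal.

Mask = 1 << 14 = 0100000000000000
Bit 14 of A is 0, so OR-ing with the mask flips it to 1.
  1011110110111000
| 0100000000000000
------------------
  1111110110111000

Answer: 1111110110111000 (64952)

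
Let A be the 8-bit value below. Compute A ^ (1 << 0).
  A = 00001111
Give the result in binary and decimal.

Mask = 1 << 0 = 00000001
Bit 0 of A is 1; XOR with the mask flips it to 0.
  00001111
^ 00000001
----------
  00001110

Answer: 00001110 (14)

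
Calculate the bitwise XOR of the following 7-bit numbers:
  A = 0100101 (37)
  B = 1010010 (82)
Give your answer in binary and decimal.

Apply ^ to each column (1 where bits differ):
  0100101
^ 1010010
---------
  1110111

Answer: 1110111 (119)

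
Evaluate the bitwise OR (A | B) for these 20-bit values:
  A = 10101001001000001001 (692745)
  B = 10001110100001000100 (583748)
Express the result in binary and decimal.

Apply | to each column (1 where either bit is 1):
  10101001001000001001
| 10001110100001000100
----------------------
  10101111101001001101

Answer: 10101111101001001101 (719437)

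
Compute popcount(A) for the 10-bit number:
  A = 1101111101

1101111101
1-bits at positions (from bit 0 = LSB): 0, 2, 3, 4, 5, 6, 8, 9
Count = 8

Answer: 8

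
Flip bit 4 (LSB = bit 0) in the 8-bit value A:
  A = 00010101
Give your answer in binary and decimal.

Mask = 1 << 4 = 00010000
Bit 4 of A is 1; XOR with the mask flips it to 0.
  00010101
^ 00010000
----------
  00000101

Answer: 00000101 (5)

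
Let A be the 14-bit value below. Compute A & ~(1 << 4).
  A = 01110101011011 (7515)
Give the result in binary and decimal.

Mask = ~(1 << 4) = 11111111101111
Bit 4 of A is 1, so AND-ing with the mask clears it to 0.
  01110101011011
& 11111111101111
----------------
  01110101001011

Answer: 01110101001011 (7499)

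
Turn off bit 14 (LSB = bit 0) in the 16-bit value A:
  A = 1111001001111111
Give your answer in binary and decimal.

Mask = ~(1 << 14) = 1011111111111111
Bit 14 of A is 1, so AND-ing with the mask clears it to 0.
  1111001001111111
& 1011111111111111
------------------
  1011001001111111

Answer: 1011001001111111 (45695)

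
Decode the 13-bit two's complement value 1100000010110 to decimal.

MSB is 1, so the value is negative. Find the magnitude:
1. Invert bits:  0011111101001
2. Add 1:        0011111101010  = 2026
3. Apply sign:   -2026

Answer: -2026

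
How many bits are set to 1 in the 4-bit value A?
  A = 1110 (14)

1110
1-bits at positions (from bit 0 = LSB): 1, 2, 3
Count = 3

Answer: 3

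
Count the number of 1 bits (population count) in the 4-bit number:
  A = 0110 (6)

0110
1-bits at positions (from bit 0 = LSB): 1, 2
Count = 2

Answer: 2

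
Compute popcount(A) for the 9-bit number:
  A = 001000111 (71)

001000111
1-bits at positions (from bit 0 = LSB): 0, 1, 2, 6
Count = 4

Answer: 4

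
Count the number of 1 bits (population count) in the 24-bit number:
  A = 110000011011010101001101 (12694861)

110000011011010101001101
1-bits at positions (from bit 0 = LSB): 0, 2, 3, 6, 8, 10, 12, 13, 15, 16, 22, 23
Count = 12

Answer: 12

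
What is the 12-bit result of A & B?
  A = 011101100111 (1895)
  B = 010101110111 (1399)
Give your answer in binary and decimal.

Apply & to each column (1 only where both bits are 1):
  011101100111
& 010101110111
--------------
  010101100111

Answer: 010101100111 (1383)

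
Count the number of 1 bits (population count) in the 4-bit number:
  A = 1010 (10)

1010
1-bits at positions (from bit 0 = LSB): 1, 3
Count = 2

Answer: 2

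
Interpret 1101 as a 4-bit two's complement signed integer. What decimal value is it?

MSB is 1, so the value is negative. Find the magnitude:
1. Invert bits:  0010
2. Add 1:        0011  = 3
3. Apply sign:   -3

Answer: -3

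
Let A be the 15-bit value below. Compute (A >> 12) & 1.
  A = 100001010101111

Bit 12 is the 13th from the right.
  100001010101111
    ^
That bit is 0.

Answer: 0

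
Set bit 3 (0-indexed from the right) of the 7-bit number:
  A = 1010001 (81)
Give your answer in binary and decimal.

Mask = 1 << 3 = 0001000
Bit 3 of A is 0, so OR-ing with the mask flips it to 1.
  1010001
| 0001000
---------
  1011001

Answer: 1011001 (89)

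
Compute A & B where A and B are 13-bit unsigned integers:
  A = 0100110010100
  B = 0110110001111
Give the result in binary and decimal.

Apply & to each column (1 only where both bits are 1):
  0100110010100
& 0110110001111
---------------
  0100110000100

Answer: 0100110000100 (2436)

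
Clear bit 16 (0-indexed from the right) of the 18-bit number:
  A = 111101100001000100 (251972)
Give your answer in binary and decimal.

Mask = ~(1 << 16) = 101111111111111111
Bit 16 of A is 1, so AND-ing with the mask clears it to 0.
  111101100001000100
& 101111111111111111
--------------------
  101101100001000100

Answer: 101101100001000100 (186436)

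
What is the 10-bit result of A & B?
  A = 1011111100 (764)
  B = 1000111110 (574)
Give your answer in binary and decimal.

Apply & to each column (1 only where both bits are 1):
  1011111100
& 1000111110
------------
  1000111100

Answer: 1000111100 (572)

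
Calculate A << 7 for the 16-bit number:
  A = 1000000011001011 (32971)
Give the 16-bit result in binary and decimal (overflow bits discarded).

Shift left by 7: drop the top 7 bit(s), append 7 zero(s) on the right.
  1000000011001011  ->  discard [1000000], keep [011001011], append 0000000
= 0110010110000000

Answer: 0110010110000000 (25984)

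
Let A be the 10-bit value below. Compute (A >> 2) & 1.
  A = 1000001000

Bit 2 is the 3rd from the right.
  1000001000
         ^
That bit is 0.

Answer: 0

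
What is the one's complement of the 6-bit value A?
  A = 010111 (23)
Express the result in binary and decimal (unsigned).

Flip each bit (0->1, 1->0):
  010111
  101000

Answer: 101000 (40)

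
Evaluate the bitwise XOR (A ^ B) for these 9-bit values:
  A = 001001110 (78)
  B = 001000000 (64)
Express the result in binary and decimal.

Apply ^ to each column (1 where bits differ):
  001001110
^ 001000000
-----------
  000001110

Answer: 000001110 (14)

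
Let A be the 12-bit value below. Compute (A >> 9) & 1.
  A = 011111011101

Bit 9 is the 10th from the right.
  011111011101
    ^
That bit is 1.

Answer: 1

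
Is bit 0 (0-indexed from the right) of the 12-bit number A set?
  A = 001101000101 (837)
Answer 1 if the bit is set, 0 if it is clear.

Bit 0 is the 1st from the right.
  001101000101
             ^
That bit is 1.

Answer: 1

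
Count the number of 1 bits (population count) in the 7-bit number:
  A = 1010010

1010010
1-bits at positions (from bit 0 = LSB): 1, 4, 6
Count = 3

Answer: 3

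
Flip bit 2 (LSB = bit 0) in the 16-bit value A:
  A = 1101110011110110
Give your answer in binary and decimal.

Mask = 1 << 2 = 0000000000000100
Bit 2 of A is 1; XOR with the mask flips it to 0.
  1101110011110110
^ 0000000000000100
------------------
  1101110011110010

Answer: 1101110011110010 (56562)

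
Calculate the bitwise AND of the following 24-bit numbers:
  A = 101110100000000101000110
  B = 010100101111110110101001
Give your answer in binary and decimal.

Apply & to each column (1 only where both bits are 1):
  101110100000000101000110
& 010100101111110110101001
--------------------------
  000100100000000100000000

Answer: 000100100000000100000000 (1179904)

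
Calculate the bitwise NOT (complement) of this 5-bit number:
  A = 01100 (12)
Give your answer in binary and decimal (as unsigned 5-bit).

Flip each bit (0->1, 1->0):
  01100
  10011

Answer: 10011 (19)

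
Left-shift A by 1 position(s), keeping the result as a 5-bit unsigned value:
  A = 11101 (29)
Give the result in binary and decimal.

Shift left by 1: drop the top 1 bit(s), append 1 zero(s) on the right.
  11101  ->  discard [1], keep [1101], append 0
= 11010

Answer: 11010 (26)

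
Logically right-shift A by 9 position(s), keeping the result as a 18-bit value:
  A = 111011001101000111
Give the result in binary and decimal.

Logical shift right by 9: drop the bottom 9 bit(s), prepend 9 zero(s) on the left.
  111011001101000111  ->  keep [111011001], discard [101000111], prepend 000000000
= 000000000111011001

Answer: 000000000111011001 (473)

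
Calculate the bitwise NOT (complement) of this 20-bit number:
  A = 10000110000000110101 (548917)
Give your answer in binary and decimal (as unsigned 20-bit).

Flip each bit (0->1, 1->0):
  10000110000000110101
  01111001111111001010

Answer: 01111001111111001010 (499658)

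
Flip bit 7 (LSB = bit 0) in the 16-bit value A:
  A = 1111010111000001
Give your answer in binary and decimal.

Mask = 1 << 7 = 0000000010000000
Bit 7 of A is 1; XOR with the mask flips it to 0.
  1111010111000001
^ 0000000010000000
------------------
  1111010101000001

Answer: 1111010101000001 (62785)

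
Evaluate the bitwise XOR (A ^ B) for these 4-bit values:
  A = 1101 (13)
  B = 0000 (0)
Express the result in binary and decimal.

Apply ^ to each column (1 where bits differ):
  1101
^ 0000
------
  1101

Answer: 1101 (13)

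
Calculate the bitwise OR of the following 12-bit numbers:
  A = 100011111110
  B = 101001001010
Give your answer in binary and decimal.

Apply | to each column (1 where either bit is 1):
  100011111110
| 101001001010
--------------
  101011111110

Answer: 101011111110 (2814)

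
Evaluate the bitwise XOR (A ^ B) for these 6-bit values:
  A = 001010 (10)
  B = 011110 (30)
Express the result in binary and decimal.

Apply ^ to each column (1 where bits differ):
  001010
^ 011110
--------
  010100

Answer: 010100 (20)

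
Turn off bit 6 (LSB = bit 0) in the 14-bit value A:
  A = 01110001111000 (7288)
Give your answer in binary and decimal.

Mask = ~(1 << 6) = 11111110111111
Bit 6 of A is 1, so AND-ing with the mask clears it to 0.
  01110001111000
& 11111110111111
----------------
  01110000111000

Answer: 01110000111000 (7224)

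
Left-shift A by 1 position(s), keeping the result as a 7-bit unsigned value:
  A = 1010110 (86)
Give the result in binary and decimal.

Shift left by 1: drop the top 1 bit(s), append 1 zero(s) on the right.
  1010110  ->  discard [1], keep [010110], append 0
= 0101100

Answer: 0101100 (44)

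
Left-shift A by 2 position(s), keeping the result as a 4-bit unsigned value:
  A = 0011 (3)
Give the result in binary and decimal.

Shift left by 2: drop the top 2 bit(s), append 2 zero(s) on the right.
  0011  ->  discard [00], keep [11], append 00
= 1100

Answer: 1100 (12)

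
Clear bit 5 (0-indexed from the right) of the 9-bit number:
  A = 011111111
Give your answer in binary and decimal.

Mask = ~(1 << 5) = 111011111
Bit 5 of A is 1, so AND-ing with the mask clears it to 0.
  011111111
& 111011111
-----------
  011011111

Answer: 011011111 (223)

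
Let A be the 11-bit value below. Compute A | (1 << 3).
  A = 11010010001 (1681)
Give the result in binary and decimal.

Mask = 1 << 3 = 00000001000
Bit 3 of A is 0, so OR-ing with the mask flips it to 1.
  11010010001
| 00000001000
-------------
  11010011001

Answer: 11010011001 (1689)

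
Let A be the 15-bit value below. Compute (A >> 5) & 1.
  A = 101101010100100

Bit 5 is the 6th from the right.
  101101010100100
           ^
That bit is 1.

Answer: 1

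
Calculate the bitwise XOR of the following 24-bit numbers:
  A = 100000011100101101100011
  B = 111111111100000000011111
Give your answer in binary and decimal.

Apply ^ to each column (1 where bits differ):
  100000011100101101100011
^ 111111111100000000011111
--------------------------
  011111100000101101111100

Answer: 011111100000101101111100 (8260476)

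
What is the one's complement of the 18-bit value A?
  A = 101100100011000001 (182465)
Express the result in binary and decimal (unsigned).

Flip each bit (0->1, 1->0):
  101100100011000001
  010011011100111110

Answer: 010011011100111110 (79678)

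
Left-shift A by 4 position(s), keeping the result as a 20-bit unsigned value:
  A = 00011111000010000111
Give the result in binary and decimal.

Shift left by 4: drop the top 4 bit(s), append 4 zero(s) on the right.
  00011111000010000111  ->  discard [0001], keep [1111000010000111], append 0000
= 11110000100001110000

Answer: 11110000100001110000 (985200)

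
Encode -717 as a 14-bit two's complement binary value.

1. Binary of +717:  00001011001101
2. Invert bits:     11110100110010
3. Add 1:           11110100110011

Answer: 11110100110011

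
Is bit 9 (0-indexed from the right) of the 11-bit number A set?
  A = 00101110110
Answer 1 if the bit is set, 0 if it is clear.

Bit 9 is the 10th from the right.
  00101110110
   ^
That bit is 0.

Answer: 0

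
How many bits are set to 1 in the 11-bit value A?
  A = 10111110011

10111110011
1-bits at positions (from bit 0 = LSB): 0, 1, 4, 5, 6, 7, 8, 10
Count = 8

Answer: 8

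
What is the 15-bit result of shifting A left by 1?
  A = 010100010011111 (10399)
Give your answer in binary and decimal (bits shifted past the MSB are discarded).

Shift left by 1: drop the top 1 bit(s), append 1 zero(s) on the right.
  010100010011111  ->  discard [0], keep [10100010011111], append 0
= 101000100111110

Answer: 101000100111110 (20798)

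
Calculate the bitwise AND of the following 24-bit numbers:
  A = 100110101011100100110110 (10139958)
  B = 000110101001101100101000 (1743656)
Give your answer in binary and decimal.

Apply & to each column (1 only where both bits are 1):
  100110101011100100110110
& 000110101001101100101000
--------------------------
  000110101001100100100000

Answer: 000110101001100100100000 (1743136)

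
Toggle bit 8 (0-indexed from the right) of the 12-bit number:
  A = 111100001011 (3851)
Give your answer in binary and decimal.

Mask = 1 << 8 = 000100000000
Bit 8 of A is 1; XOR with the mask flips it to 0.
  111100001011
^ 000100000000
--------------
  111000001011

Answer: 111000001011 (3595)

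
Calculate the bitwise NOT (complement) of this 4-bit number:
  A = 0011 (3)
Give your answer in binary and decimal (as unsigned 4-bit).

Flip each bit (0->1, 1->0):
  0011
  1100

Answer: 1100 (12)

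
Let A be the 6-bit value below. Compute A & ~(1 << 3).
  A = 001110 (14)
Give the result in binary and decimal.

Mask = ~(1 << 3) = 110111
Bit 3 of A is 1, so AND-ing with the mask clears it to 0.
  001110
& 110111
--------
  000110

Answer: 000110 (6)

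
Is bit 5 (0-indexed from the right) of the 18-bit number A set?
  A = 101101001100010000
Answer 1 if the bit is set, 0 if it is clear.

Bit 5 is the 6th from the right.
  101101001100010000
              ^
That bit is 0.

Answer: 0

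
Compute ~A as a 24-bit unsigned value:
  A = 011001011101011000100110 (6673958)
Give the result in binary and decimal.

Flip each bit (0->1, 1->0):
  011001011101011000100110
  100110100010100111011001

Answer: 100110100010100111011001 (10103257)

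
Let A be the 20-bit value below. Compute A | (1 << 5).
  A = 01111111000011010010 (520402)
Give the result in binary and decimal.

Mask = 1 << 5 = 00000000000000100000
Bit 5 of A is 0, so OR-ing with the mask flips it to 1.
  01111111000011010010
| 00000000000000100000
----------------------
  01111111000011110010

Answer: 01111111000011110010 (520434)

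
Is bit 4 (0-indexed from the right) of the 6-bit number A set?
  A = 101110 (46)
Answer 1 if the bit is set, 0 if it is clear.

Bit 4 is the 5th from the right.
  101110
   ^
That bit is 0.

Answer: 0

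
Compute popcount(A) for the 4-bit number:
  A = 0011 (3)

0011
1-bits at positions (from bit 0 = LSB): 0, 1
Count = 2

Answer: 2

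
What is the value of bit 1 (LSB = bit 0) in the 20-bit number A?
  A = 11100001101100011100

Bit 1 is the 2nd from the right.
  11100001101100011100
                    ^
That bit is 0.

Answer: 0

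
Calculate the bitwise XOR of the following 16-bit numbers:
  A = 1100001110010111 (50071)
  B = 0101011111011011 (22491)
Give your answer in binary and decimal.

Apply ^ to each column (1 where bits differ):
  1100001110010111
^ 0101011111011011
------------------
  1001010001001100

Answer: 1001010001001100 (37964)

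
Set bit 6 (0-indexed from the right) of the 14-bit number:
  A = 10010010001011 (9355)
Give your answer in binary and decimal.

Mask = 1 << 6 = 00000001000000
Bit 6 of A is 0, so OR-ing with the mask flips it to 1.
  10010010001011
| 00000001000000
----------------
  10010011001011

Answer: 10010011001011 (9419)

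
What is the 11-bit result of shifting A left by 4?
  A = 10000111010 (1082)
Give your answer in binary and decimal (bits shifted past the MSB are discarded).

Shift left by 4: drop the top 4 bit(s), append 4 zero(s) on the right.
  10000111010  ->  discard [1000], keep [0111010], append 0000
= 01110100000

Answer: 01110100000 (928)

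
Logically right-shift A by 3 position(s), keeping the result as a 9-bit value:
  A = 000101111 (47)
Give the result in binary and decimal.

Logical shift right by 3: drop the bottom 3 bit(s), prepend 3 zero(s) on the left.
  000101111  ->  keep [000101], discard [111], prepend 000
= 000000101

Answer: 000000101 (5)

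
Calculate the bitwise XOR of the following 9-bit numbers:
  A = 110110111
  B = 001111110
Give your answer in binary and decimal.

Apply ^ to each column (1 where bits differ):
  110110111
^ 001111110
-----------
  111001001

Answer: 111001001 (457)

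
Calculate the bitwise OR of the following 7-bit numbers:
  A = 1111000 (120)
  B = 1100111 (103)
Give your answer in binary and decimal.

Apply | to each column (1 where either bit is 1):
  1111000
| 1100111
---------
  1111111

Answer: 1111111 (127)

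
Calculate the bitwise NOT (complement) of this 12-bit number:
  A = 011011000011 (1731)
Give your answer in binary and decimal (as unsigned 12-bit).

Flip each bit (0->1, 1->0):
  011011000011
  100100111100

Answer: 100100111100 (2364)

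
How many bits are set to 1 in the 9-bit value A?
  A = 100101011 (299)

100101011
1-bits at positions (from bit 0 = LSB): 0, 1, 3, 5, 8
Count = 5

Answer: 5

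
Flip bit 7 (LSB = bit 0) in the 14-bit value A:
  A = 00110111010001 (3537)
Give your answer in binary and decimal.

Mask = 1 << 7 = 00000010000000
Bit 7 of A is 1; XOR with the mask flips it to 0.
  00110111010001
^ 00000010000000
----------------
  00110101010001

Answer: 00110101010001 (3409)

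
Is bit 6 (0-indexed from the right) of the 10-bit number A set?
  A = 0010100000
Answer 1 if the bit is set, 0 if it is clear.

Bit 6 is the 7th from the right.
  0010100000
     ^
That bit is 0.

Answer: 0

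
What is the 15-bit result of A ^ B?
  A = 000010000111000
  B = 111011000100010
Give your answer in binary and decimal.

Apply ^ to each column (1 where bits differ):
  000010000111000
^ 111011000100010
-----------------
  111001000011010

Answer: 111001000011010 (29210)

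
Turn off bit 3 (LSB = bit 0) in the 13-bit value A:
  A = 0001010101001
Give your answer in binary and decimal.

Mask = ~(1 << 3) = 1111111110111
Bit 3 of A is 1, so AND-ing with the mask clears it to 0.
  0001010101001
& 1111111110111
---------------
  0001010100001

Answer: 0001010100001 (673)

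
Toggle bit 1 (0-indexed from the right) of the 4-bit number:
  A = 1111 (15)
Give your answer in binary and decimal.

Mask = 1 << 1 = 0010
Bit 1 of A is 1; XOR with the mask flips it to 0.
  1111
^ 0010
------
  1101

Answer: 1101 (13)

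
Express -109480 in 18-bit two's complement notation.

1. Binary of +109480:  011010101110101000
2. Invert bits:     100101010001010111
3. Add 1:           100101010001011000

Answer: 100101010001011000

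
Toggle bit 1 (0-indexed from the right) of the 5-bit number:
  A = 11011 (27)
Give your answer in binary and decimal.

Mask = 1 << 1 = 00010
Bit 1 of A is 1; XOR with the mask flips it to 0.
  11011
^ 00010
-------
  11001

Answer: 11001 (25)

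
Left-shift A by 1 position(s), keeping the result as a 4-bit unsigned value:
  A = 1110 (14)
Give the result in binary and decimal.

Shift left by 1: drop the top 1 bit(s), append 1 zero(s) on the right.
  1110  ->  discard [1], keep [110], append 0
= 1100

Answer: 1100 (12)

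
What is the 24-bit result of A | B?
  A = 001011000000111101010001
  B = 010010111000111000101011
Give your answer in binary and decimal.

Apply | to each column (1 where either bit is 1):
  001011000000111101010001
| 010010111000111000101011
--------------------------
  011011111000111101111011

Answer: 011011111000111101111011 (7311227)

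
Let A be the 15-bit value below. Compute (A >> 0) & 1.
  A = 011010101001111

Bit 0 is the 1st from the right.
  011010101001111
                ^
That bit is 1.

Answer: 1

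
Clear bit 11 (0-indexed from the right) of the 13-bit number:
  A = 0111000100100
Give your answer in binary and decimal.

Mask = ~(1 << 11) = 1011111111111
Bit 11 of A is 1, so AND-ing with the mask clears it to 0.
  0111000100100
& 1011111111111
---------------
  0011000100100

Answer: 0011000100100 (1572)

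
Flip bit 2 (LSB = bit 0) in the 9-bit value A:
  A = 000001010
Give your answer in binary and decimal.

Mask = 1 << 2 = 000000100
Bit 2 of A is 0; XOR with the mask flips it to 1.
  000001010
^ 000000100
-----------
  000001110

Answer: 000001110 (14)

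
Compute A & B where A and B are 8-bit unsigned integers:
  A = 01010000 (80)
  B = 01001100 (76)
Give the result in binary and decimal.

Apply & to each column (1 only where both bits are 1):
  01010000
& 01001100
----------
  01000000

Answer: 01000000 (64)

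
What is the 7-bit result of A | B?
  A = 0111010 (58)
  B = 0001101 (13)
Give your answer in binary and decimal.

Apply | to each column (1 where either bit is 1):
  0111010
| 0001101
---------
  0111111

Answer: 0111111 (63)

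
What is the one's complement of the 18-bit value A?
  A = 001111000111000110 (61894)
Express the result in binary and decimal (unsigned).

Flip each bit (0->1, 1->0):
  001111000111000110
  110000111000111001

Answer: 110000111000111001 (200249)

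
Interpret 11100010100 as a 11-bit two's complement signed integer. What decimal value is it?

MSB is 1, so the value is negative. Find the magnitude:
1. Invert bits:  00011101011
2. Add 1:        00011101100  = 236
3. Apply sign:   -236

Answer: -236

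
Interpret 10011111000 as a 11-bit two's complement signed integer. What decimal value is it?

MSB is 1, so the value is negative. Find the magnitude:
1. Invert bits:  01100000111
2. Add 1:        01100001000  = 776
3. Apply sign:   -776

Answer: -776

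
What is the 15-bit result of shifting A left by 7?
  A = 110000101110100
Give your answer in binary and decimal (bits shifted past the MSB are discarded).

Shift left by 7: drop the top 7 bit(s), append 7 zero(s) on the right.
  110000101110100  ->  discard [1100001], keep [01110100], append 0000000
= 011101000000000

Answer: 011101000000000 (14848)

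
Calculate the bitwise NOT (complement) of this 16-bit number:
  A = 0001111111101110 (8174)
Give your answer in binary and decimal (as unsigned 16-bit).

Flip each bit (0->1, 1->0):
  0001111111101110
  1110000000010001

Answer: 1110000000010001 (57361)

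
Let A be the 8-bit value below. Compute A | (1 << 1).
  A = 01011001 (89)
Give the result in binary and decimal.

Mask = 1 << 1 = 00000010
Bit 1 of A is 0, so OR-ing with the mask flips it to 1.
  01011001
| 00000010
----------
  01011011

Answer: 01011011 (91)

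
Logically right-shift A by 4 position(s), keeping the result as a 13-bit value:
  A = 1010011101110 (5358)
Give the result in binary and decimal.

Logical shift right by 4: drop the bottom 4 bit(s), prepend 4 zero(s) on the left.
  1010011101110  ->  keep [101001110], discard [1110], prepend 0000
= 0000101001110

Answer: 0000101001110 (334)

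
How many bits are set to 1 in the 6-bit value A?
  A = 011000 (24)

011000
1-bits at positions (from bit 0 = LSB): 3, 4
Count = 2

Answer: 2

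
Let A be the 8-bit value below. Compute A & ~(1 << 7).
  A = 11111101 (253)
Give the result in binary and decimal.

Mask = ~(1 << 7) = 01111111
Bit 7 of A is 1, so AND-ing with the mask clears it to 0.
  11111101
& 01111111
----------
  01111101

Answer: 01111101 (125)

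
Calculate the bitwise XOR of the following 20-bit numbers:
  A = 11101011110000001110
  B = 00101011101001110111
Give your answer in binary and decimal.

Apply ^ to each column (1 where bits differ):
  11101011110000001110
^ 00101011101001110111
----------------------
  11000000011001111001

Answer: 11000000011001111001 (788089)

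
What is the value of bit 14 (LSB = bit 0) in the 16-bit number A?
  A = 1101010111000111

Bit 14 is the 15th from the right.
  1101010111000111
   ^
That bit is 1.

Answer: 1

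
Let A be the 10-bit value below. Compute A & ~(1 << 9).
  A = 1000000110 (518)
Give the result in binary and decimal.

Mask = ~(1 << 9) = 0111111111
Bit 9 of A is 1, so AND-ing with the mask clears it to 0.
  1000000110
& 0111111111
------------
  0000000110

Answer: 0000000110 (6)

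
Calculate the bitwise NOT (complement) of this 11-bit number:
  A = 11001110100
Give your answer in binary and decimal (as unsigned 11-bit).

Flip each bit (0->1, 1->0):
  11001110100
  00110001011

Answer: 00110001011 (395)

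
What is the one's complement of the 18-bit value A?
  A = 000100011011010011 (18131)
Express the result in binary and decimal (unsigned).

Flip each bit (0->1, 1->0):
  000100011011010011
  111011100100101100

Answer: 111011100100101100 (244012)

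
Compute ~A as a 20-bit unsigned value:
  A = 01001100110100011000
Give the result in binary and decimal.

Flip each bit (0->1, 1->0):
  01001100110100011000
  10110011001011100111

Answer: 10110011001011100111 (733927)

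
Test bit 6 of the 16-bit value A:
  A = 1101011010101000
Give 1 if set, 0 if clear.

Bit 6 is the 7th from the right.
  1101011010101000
           ^
That bit is 0.

Answer: 0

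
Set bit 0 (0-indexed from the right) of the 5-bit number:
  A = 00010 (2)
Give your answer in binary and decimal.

Mask = 1 << 0 = 00001
Bit 0 of A is 0, so OR-ing with the mask flips it to 1.
  00010
| 00001
-------
  00011

Answer: 00011 (3)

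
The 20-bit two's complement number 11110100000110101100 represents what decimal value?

MSB is 1, so the value is negative. Find the magnitude:
1. Invert bits:  00001011111001010011
2. Add 1:        00001011111001010100  = 48724
3. Apply sign:   -48724

Answer: -48724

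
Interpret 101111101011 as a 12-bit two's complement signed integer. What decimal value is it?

MSB is 1, so the value is negative. Find the magnitude:
1. Invert bits:  010000010100
2. Add 1:        010000010101  = 1045
3. Apply sign:   -1045

Answer: -1045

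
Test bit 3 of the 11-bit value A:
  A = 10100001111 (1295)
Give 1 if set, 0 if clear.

Bit 3 is the 4th from the right.
  10100001111
         ^
That bit is 1.

Answer: 1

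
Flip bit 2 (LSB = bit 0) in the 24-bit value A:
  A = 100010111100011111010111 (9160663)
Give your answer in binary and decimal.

Mask = 1 << 2 = 000000000000000000000100
Bit 2 of A is 1; XOR with the mask flips it to 0.
  100010111100011111010111
^ 000000000000000000000100
--------------------------
  100010111100011111010011

Answer: 100010111100011111010011 (9160659)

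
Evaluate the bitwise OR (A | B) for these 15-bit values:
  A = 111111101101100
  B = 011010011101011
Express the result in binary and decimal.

Apply | to each column (1 where either bit is 1):
  111111101101100
| 011010011101011
-----------------
  111111111101111

Answer: 111111111101111 (32751)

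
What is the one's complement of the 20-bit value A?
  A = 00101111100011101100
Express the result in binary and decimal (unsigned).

Flip each bit (0->1, 1->0):
  00101111100011101100
  11010000011100010011

Answer: 11010000011100010011 (853779)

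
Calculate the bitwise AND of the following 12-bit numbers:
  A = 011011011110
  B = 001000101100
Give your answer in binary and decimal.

Apply & to each column (1 only where both bits are 1):
  011011011110
& 001000101100
--------------
  001000001100

Answer: 001000001100 (524)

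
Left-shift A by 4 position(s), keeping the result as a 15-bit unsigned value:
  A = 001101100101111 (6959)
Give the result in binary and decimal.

Shift left by 4: drop the top 4 bit(s), append 4 zero(s) on the right.
  001101100101111  ->  discard [0011], keep [01100101111], append 0000
= 011001011110000

Answer: 011001011110000 (13040)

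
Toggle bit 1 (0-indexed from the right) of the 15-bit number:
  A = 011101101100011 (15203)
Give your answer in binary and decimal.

Mask = 1 << 1 = 000000000000010
Bit 1 of A is 1; XOR with the mask flips it to 0.
  011101101100011
^ 000000000000010
-----------------
  011101101100001

Answer: 011101101100001 (15201)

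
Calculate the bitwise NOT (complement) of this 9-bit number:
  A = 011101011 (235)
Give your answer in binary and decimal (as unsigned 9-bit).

Flip each bit (0->1, 1->0):
  011101011
  100010100

Answer: 100010100 (276)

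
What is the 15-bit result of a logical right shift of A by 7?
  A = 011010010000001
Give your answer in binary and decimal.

Logical shift right by 7: drop the bottom 7 bit(s), prepend 7 zero(s) on the left.
  011010010000001  ->  keep [01101001], discard [0000001], prepend 0000000
= 000000001101001

Answer: 000000001101001 (105)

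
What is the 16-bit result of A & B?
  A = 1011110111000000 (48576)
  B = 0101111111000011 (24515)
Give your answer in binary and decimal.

Apply & to each column (1 only where both bits are 1):
  1011110111000000
& 0101111111000011
------------------
  0001110111000000

Answer: 0001110111000000 (7616)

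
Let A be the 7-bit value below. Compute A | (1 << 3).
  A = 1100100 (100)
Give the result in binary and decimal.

Mask = 1 << 3 = 0001000
Bit 3 of A is 0, so OR-ing with the mask flips it to 1.
  1100100
| 0001000
---------
  1101100

Answer: 1101100 (108)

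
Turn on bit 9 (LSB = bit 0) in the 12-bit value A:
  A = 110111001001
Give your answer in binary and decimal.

Mask = 1 << 9 = 001000000000
Bit 9 of A is 0, so OR-ing with the mask flips it to 1.
  110111001001
| 001000000000
--------------
  111111001001

Answer: 111111001001 (4041)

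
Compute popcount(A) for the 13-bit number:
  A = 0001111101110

0001111101110
1-bits at positions (from bit 0 = LSB): 1, 2, 3, 5, 6, 7, 8, 9
Count = 8

Answer: 8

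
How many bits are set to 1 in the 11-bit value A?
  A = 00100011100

00100011100
1-bits at positions (from bit 0 = LSB): 2, 3, 4, 8
Count = 4

Answer: 4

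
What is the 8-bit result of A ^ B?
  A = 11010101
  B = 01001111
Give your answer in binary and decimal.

Apply ^ to each column (1 where bits differ):
  11010101
^ 01001111
----------
  10011010

Answer: 10011010 (154)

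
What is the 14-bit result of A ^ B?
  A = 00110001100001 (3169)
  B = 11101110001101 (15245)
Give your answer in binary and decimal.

Apply ^ to each column (1 where bits differ):
  00110001100001
^ 11101110001101
----------------
  11011111101100

Answer: 11011111101100 (14316)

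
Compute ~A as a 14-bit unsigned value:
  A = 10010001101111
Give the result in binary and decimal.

Flip each bit (0->1, 1->0):
  10010001101111
  01101110010000

Answer: 01101110010000 (7056)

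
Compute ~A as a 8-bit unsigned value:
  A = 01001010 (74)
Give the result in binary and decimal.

Flip each bit (0->1, 1->0):
  01001010
  10110101

Answer: 10110101 (181)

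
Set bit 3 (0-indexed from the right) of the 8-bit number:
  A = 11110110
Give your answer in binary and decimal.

Mask = 1 << 3 = 00001000
Bit 3 of A is 0, so OR-ing with the mask flips it to 1.
  11110110
| 00001000
----------
  11111110

Answer: 11111110 (254)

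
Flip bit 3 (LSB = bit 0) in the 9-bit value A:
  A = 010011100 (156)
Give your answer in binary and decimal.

Mask = 1 << 3 = 000001000
Bit 3 of A is 1; XOR with the mask flips it to 0.
  010011100
^ 000001000
-----------
  010010100

Answer: 010010100 (148)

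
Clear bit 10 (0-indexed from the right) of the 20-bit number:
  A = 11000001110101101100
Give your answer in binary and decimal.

Mask = ~(1 << 10) = 11111111101111111111
Bit 10 of A is 1, so AND-ing with the mask clears it to 0.
  11000001110101101100
& 11111111101111111111
----------------------
  11000001100101101100

Answer: 11000001100101101100 (792940)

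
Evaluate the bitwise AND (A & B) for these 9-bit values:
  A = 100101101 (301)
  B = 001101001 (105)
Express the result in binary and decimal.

Apply & to each column (1 only where both bits are 1):
  100101101
& 001101001
-----------
  000101001

Answer: 000101001 (41)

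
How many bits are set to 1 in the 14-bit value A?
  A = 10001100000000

10001100000000
1-bits at positions (from bit 0 = LSB): 8, 9, 13
Count = 3

Answer: 3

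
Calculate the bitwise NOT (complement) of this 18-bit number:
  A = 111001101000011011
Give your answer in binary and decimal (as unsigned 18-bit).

Flip each bit (0->1, 1->0):
  111001101000011011
  000110010111100100

Answer: 000110010111100100 (26084)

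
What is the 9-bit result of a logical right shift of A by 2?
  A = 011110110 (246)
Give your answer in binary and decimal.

Logical shift right by 2: drop the bottom 2 bit(s), prepend 2 zero(s) on the left.
  011110110  ->  keep [0111101], discard [10], prepend 00
= 000111101

Answer: 000111101 (61)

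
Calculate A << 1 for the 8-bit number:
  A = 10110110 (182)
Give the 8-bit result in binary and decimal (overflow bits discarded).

Shift left by 1: drop the top 1 bit(s), append 1 zero(s) on the right.
  10110110  ->  discard [1], keep [0110110], append 0
= 01101100

Answer: 01101100 (108)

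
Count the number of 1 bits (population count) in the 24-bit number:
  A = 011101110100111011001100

011101110100111011001100
1-bits at positions (from bit 0 = LSB): 2, 3, 6, 7, 9, 10, 11, 14, 16, 17, 18, 20, 21, 22
Count = 14

Answer: 14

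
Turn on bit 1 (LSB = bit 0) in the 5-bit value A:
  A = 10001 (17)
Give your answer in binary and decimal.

Mask = 1 << 1 = 00010
Bit 1 of A is 0, so OR-ing with the mask flips it to 1.
  10001
| 00010
-------
  10011

Answer: 10011 (19)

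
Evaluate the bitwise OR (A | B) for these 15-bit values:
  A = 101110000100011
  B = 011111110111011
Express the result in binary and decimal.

Apply | to each column (1 where either bit is 1):
  101110000100011
| 011111110111011
-----------------
  111111110111011

Answer: 111111110111011 (32699)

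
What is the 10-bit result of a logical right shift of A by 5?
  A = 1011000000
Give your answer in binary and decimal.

Logical shift right by 5: drop the bottom 5 bit(s), prepend 5 zero(s) on the left.
  1011000000  ->  keep [10110], discard [00000], prepend 00000
= 0000010110

Answer: 0000010110 (22)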